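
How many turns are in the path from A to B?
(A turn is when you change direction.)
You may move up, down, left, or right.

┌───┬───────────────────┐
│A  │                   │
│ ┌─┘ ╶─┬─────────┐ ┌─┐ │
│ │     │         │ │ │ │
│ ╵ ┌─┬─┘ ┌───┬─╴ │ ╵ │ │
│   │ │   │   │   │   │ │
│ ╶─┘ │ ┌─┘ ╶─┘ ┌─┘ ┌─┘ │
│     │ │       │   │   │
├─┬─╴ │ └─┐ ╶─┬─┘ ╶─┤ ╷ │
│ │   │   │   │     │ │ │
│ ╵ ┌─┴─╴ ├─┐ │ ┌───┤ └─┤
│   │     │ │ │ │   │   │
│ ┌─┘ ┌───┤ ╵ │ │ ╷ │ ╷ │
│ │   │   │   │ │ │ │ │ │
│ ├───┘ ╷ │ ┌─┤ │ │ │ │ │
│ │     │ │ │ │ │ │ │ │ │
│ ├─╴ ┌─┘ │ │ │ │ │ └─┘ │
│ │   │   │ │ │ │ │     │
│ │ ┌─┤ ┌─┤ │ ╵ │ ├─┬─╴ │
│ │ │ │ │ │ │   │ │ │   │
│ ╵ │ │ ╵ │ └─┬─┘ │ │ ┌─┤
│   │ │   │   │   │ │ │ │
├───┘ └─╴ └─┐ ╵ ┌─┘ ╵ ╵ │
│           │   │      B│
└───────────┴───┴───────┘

Directions: down, down, right, up, right, up, right, right, right, right, right, right, right, right, right, down, down, down, left, down, down, right, down, down, down, down, left, down, down, right
Number of turns: 13

Solution:

┌───┬───────────────────┐
│A  │↱ → → → → → → → → ↓│
│ ┌─┘ ╶─┬─────────┐ ┌─┐ │
│↓│↱ ↑  │         │ │ │↓│
│ ╵ ┌─┬─┘ ┌───┬─╴ │ ╵ │ │
│↳ ↑│ │   │   │   │   │↓│
│ ╶─┘ │ ┌─┘ ╶─┘ ┌─┘ ┌─┘ │
│     │ │       │   │↓ ↲│
├─┬─╴ │ └─┐ ╶─┬─┘ ╶─┤ ╷ │
│ │   │   │   │     │↓│ │
│ ╵ ┌─┴─╴ ├─┐ │ ┌───┤ └─┤
│   │     │ │ │ │   │↳ ↓│
│ ┌─┘ ┌───┤ ╵ │ │ ╷ │ ╷ │
│ │   │   │   │ │ │ │ │↓│
│ ├───┘ ╷ │ ┌─┤ │ │ │ │ │
│ │     │ │ │ │ │ │ │ │↓│
│ ├─╴ ┌─┘ │ │ │ │ │ └─┘ │
│ │   │   │ │ │ │ │    ↓│
│ │ ┌─┤ ┌─┤ │ ╵ │ ├─┬─╴ │
│ │ │ │ │ │ │   │ │ │↓ ↲│
│ ╵ │ │ ╵ │ └─┬─┘ │ │ ┌─┤
│   │ │   │   │   │ │↓│ │
├───┘ └─╴ └─┐ ╵ ┌─┘ ╵ ╵ │
│           │   │    ↳ B│
└───────────┴───┴───────┘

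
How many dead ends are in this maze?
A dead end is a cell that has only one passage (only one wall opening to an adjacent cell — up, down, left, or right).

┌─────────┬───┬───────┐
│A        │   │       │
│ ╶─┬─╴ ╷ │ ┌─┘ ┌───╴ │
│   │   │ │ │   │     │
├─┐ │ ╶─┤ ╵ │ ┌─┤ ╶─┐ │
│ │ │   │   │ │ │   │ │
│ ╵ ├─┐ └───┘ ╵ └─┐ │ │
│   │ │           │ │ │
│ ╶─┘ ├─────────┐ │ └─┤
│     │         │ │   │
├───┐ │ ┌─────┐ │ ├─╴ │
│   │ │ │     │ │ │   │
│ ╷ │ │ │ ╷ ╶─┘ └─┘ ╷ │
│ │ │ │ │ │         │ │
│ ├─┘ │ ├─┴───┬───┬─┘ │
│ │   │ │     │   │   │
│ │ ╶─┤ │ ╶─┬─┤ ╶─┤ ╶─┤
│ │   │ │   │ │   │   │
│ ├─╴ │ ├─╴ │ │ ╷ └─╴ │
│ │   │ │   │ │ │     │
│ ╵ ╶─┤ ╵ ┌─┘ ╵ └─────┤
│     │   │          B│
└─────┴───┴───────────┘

Checking each cell for number of passages:

Dead ends found at positions:
  (0, 6)
  (2, 0)
  (2, 7)
  (3, 2)
  (3, 10)
  (5, 6)
  (5, 8)
  (6, 1)
  (6, 4)
  (7, 6)
  (7, 8)
  (8, 6)
  (10, 2)
  (10, 5)
  (10, 10)
Total dead ends: 15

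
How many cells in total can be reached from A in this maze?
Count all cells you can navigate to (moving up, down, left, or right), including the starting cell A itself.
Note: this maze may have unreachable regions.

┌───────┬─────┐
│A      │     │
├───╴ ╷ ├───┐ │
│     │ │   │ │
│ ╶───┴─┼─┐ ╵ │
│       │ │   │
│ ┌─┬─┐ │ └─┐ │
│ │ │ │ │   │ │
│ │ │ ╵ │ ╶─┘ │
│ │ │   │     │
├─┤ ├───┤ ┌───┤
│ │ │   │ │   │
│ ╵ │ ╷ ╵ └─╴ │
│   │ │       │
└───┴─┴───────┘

Using BFS/flood-fill to find all reachable cells from A:
Maze size: 7 × 7 = 49 total cells
31 cell(s) are walled off and cannot be reached from A.
Reachable cells: 18

Reachable region (· marks reachable cells):

┌───────┬─────┐
│A · · ·│     │
├───╴ ╷ ├───┐ │
│· · ·│·│   │ │
│ ╶───┴─┼─┐ ╵ │
│· · · ·│ │   │
│ ┌─┬─┐ │ └─┐ │
│·│ │·│·│   │ │
│ │ │ ╵ │ ╶─┘ │
│·│ │· ·│     │
├─┤ ├───┤ ┌───┤
│ │ │   │ │   │
│ ╵ │ ╷ ╵ └─╴ │
│   │ │       │
└───┴─┴───────┘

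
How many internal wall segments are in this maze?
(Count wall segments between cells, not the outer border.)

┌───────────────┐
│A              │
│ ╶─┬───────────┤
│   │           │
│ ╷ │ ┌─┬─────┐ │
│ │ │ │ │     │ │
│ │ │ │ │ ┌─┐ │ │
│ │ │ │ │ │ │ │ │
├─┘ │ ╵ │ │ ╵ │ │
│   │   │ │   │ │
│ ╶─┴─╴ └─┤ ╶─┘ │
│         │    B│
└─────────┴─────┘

Counting internal wall segments:
Total internal walls: 35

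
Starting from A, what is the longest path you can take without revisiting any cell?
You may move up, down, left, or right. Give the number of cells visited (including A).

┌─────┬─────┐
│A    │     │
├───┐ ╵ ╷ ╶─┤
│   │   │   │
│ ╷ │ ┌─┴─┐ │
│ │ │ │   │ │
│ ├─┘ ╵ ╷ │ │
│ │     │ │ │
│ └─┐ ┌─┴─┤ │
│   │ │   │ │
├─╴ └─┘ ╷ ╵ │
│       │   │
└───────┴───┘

Finding longest simple path using DFS:
Start: (0, 0)
Longest path visits 26 cells
Path: A → right → right → down → right → up → right → down → right → down → down → down → down → left → up → left → down → left → left → up → left → up → up → up → right → down

Solution:

┌─────┬─────┐
│A → ↓│↱ ↓  │
├───┐ ╵ ╷ ╶─┤
│↱ ↓│↳ ↑│↳ ↓│
│ ╷ │ ┌─┴─┐ │
│↑│B│ │   │↓│
│ ├─┘ ╵ ╷ │ │
│↑│     │ │↓│
│ └─┐ ┌─┴─┤ │
│↑ ↰│ │↓ ↰│↓│
├─╴ └─┘ ╷ ╵ │
│  ↑ ← ↲│↑ ↲│
└───────┴───┘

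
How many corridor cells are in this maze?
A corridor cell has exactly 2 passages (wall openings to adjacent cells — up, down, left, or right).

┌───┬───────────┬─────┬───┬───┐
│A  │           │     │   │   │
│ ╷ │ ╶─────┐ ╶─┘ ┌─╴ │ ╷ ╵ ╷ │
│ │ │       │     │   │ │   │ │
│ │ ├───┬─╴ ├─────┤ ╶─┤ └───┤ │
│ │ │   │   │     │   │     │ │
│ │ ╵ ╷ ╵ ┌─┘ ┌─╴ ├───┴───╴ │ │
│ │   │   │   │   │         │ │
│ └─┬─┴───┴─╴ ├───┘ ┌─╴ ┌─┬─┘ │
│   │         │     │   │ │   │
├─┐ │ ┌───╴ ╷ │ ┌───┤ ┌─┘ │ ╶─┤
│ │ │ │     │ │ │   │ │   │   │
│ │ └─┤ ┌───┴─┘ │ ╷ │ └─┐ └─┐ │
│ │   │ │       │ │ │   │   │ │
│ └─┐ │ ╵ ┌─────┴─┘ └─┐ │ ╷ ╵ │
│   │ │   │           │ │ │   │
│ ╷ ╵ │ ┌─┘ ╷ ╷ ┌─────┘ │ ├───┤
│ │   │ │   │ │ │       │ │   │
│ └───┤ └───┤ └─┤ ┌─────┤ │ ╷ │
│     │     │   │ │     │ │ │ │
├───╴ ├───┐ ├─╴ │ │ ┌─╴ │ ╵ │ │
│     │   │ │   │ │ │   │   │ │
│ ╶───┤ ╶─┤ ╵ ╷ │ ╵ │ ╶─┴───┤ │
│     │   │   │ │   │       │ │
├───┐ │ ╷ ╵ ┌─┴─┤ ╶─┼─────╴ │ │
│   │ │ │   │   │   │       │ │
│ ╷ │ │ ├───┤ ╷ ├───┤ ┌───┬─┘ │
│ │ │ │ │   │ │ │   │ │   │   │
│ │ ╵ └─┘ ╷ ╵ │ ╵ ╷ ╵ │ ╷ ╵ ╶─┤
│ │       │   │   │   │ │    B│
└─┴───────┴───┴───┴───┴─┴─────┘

Counting cells with exactly 2 passages:
Total corridor cells: 187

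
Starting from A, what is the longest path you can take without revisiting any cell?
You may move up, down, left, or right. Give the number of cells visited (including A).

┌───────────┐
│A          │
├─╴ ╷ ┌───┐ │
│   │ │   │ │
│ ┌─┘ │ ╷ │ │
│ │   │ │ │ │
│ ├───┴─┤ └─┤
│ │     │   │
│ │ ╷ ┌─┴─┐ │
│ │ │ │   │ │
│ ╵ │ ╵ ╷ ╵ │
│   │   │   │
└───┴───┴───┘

Finding longest simple path using DFS:
Start: (0, 0)
Longest path visits 26 cells
Path: A → right → down → left → down → down → down → down → right → up → up → right → down → down → right → up → right → down → right → up → up → left → up → up → left → down

Solution:

┌───────────┐
│A ↓        │
├─╴ ╷ ┌───┐ │
│↓ ↲│ │↓ ↰│ │
│ ┌─┘ │ ╷ │ │
│↓│   │B│↑│ │
│ ├───┴─┤ └─┤
│↓│↱ ↓  │↑ ↰│
│ │ ╷ ┌─┴─┐ │
│↓│↑│↓│↱ ↓│↑│
│ ╵ │ ╵ ╷ ╵ │
│↳ ↑│↳ ↑│↳ ↑│
└───┴───┴───┘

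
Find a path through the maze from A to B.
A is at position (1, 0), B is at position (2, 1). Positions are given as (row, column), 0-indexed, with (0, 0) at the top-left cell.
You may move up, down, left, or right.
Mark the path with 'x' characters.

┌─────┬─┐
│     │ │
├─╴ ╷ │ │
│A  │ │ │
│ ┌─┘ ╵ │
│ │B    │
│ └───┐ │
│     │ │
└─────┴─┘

Finding the shortest path from (1, 0) to (2, 1):
Path length: 6 steps
Directions: right → up → right → down → down → left

Solution:

┌─────┬─┐
│  x x│ │
├─╴ ╷ │ │
│A x│x│ │
│ ┌─┘ ╵ │
│ │B x  │
│ └───┐ │
│     │ │
└─────┴─┘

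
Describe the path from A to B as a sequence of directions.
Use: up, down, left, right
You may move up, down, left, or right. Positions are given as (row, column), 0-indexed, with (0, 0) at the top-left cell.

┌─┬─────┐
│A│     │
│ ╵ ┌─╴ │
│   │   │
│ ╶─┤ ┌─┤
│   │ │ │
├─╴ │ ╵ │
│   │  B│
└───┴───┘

Finding the path and converting it to directions:
Path through cells: (0,0) → (1,0) → (1,1) → (0,1) → (0,2) → (0,3) → (1,3) → (1,2) → (2,2) → (3,2) → (3,3)
Directions: down, right, up, right, right, down, left, down, down, right

Solution:

┌─┬─────┐
│A│↱ → ↓│
│ ╵ ┌─╴ │
│↳ ↑│↓ ↲│
│ ╶─┤ ┌─┤
│   │↓│ │
├─╴ │ ╵ │
│   │↳ B│
└───┴───┘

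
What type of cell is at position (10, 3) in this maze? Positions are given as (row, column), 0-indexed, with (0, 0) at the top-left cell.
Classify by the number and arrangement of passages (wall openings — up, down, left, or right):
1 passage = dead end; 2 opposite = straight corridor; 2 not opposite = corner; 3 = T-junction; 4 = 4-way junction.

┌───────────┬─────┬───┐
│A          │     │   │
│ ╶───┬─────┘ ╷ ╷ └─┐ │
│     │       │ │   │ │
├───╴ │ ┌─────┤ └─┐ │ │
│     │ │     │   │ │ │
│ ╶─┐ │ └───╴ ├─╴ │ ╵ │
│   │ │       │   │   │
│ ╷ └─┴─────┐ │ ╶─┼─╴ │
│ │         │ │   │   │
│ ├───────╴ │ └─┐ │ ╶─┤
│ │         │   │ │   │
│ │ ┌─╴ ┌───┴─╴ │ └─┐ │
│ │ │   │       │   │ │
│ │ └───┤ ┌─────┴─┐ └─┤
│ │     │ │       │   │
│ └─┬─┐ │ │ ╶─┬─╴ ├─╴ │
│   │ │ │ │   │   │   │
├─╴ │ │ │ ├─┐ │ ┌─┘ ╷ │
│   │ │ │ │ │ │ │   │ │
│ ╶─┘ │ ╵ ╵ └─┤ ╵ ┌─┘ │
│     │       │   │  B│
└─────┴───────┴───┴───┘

Checking cell at (10, 3):
Number of passages: 2
Cell type: corner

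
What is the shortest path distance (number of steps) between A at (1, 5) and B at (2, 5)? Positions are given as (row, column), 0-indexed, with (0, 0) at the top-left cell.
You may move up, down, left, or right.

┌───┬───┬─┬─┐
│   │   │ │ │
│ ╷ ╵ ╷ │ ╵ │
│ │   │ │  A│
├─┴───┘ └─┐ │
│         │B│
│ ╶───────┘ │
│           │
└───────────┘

Finding path from (1, 5) to (2, 5):
Path: (1,5) → (2,5)
Distance: 1 steps

Solution:

┌───┬───┬─┬─┐
│   │   │ │ │
│ ╷ ╵ ╷ │ ╵ │
│ │   │ │  A│
├─┴───┘ └─┐ │
│         │B│
│ ╶───────┘ │
│           │
└───────────┘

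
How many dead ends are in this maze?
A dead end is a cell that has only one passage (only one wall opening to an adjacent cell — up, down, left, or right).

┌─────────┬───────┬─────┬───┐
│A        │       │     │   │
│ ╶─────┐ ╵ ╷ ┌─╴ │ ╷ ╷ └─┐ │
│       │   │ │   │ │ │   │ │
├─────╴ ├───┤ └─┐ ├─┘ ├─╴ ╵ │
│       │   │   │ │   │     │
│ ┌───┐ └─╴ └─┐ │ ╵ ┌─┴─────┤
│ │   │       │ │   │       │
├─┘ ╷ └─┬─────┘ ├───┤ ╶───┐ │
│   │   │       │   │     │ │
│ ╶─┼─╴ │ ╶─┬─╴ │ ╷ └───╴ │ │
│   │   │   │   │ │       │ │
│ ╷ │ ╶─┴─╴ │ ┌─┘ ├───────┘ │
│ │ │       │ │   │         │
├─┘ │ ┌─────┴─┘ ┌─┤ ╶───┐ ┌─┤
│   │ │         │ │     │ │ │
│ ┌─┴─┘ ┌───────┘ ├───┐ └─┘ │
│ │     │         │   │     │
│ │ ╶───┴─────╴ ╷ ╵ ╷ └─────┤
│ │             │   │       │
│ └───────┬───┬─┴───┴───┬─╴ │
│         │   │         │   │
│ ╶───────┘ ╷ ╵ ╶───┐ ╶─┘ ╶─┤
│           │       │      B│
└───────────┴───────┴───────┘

Checking each cell for number of passages:

Dead ends found at positions:
  (0, 12)
  (1, 7)
  (1, 9)
  (2, 4)
  (2, 11)
  (3, 0)
  (3, 6)
  (6, 0)
  (6, 6)
  (7, 2)
  (7, 8)
  (7, 12)
  (7, 13)
  (8, 4)
  (10, 4)
  (10, 11)
  (11, 9)
  (11, 13)
Total dead ends: 18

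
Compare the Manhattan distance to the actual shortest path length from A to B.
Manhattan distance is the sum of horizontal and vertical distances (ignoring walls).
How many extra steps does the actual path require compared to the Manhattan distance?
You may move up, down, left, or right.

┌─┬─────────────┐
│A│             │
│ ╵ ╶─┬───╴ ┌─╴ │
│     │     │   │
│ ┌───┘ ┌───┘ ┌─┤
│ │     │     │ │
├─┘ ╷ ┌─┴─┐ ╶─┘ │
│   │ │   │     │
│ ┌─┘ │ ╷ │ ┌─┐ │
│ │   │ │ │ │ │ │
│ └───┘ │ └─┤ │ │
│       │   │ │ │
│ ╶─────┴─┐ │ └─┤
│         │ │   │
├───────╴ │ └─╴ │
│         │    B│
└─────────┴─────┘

Manhattan distance: |7 - 0| + |7 - 0| = 14
Actual path length: 30
Extra steps: 30 - 14 = 16

Solution:

┌─┬─────────────┐
│A│↱ → → → ↓    │
│ ╵ ╶─┬───╴ ┌─╴ │
│↳ ↑  │↓ ← ↲│   │
│ ┌───┘ ┌───┘ ┌─┤
│ │↓ ← ↲│     │ │
├─┘ ╷ ┌─┴─┐ ╶─┘ │
│↓ ↲│ │↱ ↓│     │
│ ┌─┘ │ ╷ │ ┌─┐ │
│↓│   │↑│↓│ │ │ │
│ └───┘ │ └─┤ │ │
│↳ → → ↑│↳ ↓│ │ │
│ ╶─────┴─┐ │ └─┤
│         │↓│   │
├───────╴ │ └─╴ │
│         │↳ → B│
└─────────┴─────┘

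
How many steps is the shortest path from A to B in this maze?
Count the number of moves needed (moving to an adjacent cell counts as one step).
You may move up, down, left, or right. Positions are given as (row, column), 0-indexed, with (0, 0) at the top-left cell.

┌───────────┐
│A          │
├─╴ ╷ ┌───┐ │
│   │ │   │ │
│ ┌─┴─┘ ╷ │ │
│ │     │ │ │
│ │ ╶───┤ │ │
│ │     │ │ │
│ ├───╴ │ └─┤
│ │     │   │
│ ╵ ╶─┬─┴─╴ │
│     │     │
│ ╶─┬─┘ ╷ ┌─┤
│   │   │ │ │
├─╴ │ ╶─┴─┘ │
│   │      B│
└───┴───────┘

Using BFS to find shortest path:
Start: (0, 0), End: (7, 5)
Path found:
(0,0) → (0,1) → (1,1) → (1,0) → (2,0) → (3,0) → (4,0) → (5,0) → (5,1) → (4,1) → (4,2) → (4,3) → (3,3) → (3,2) → (3,1) → (2,1) → (2,2) → (2,3) → (1,3) → (1,4) → (2,4) → (3,4) → (4,4) → (4,5) → (5,5) → (5,4) → (5,3) → (6,3) → (6,2) → (7,2) → (7,3) → (7,4) → (7,5)
Number of steps: 32

Solution:

┌───────────┐
│A ↓        │
├─╴ ╷ ┌───┐ │
│↓ ↲│ │↱ ↓│ │
│ ┌─┴─┘ ╷ │ │
│↓│↱ → ↑│↓│ │
│ │ ╶───┤ │ │
│↓│↑ ← ↰│↓│ │
│ ├───╴ │ └─┤
│↓│↱ → ↑│↳ ↓│
│ ╵ ╶─┬─┴─╴ │
│↳ ↑  │↓ ← ↲│
│ ╶─┬─┘ ╷ ┌─┤
│   │↓ ↲│ │ │
├─╴ │ ╶─┴─┘ │
│   │↳ → → B│
└───┴───────┘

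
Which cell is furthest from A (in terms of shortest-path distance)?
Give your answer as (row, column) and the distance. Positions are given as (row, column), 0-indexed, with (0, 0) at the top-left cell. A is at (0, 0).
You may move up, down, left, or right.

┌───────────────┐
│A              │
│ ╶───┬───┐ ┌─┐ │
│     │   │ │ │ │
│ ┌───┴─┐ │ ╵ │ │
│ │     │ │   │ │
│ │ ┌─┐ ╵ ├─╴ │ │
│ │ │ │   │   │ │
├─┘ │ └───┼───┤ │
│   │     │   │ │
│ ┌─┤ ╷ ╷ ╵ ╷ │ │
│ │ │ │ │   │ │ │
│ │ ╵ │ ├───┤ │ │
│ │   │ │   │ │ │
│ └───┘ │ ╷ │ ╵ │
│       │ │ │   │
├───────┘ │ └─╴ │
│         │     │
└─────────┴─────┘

Computing BFS distances from A to all cells:
Furthest cell: (1, 3)
Distance: 42 steps

Path from A to the furthest cell:

┌───────────────┐
│A → → → → → → ↓│
│ ╶───┬───┐ ┌─┐ │
│     │B ↰│ │ │↓│
│ ┌───┴─┐ │ ╵ │ │
│ │↱ → ↓│↑│   │↓│
│ │ ┌─┐ ╵ ├─╴ │ │
│ │↑│ │↳ ↑│   │↓│
├─┘ │ └───┼───┤ │
│↱ ↑│  ↓ ↰│↓ ↰│↓│
│ ┌─┤ ╷ ╷ ╵ ╷ │ │
│↑│ │ │↓│↑ ↲│↑│↓│
│ │ ╵ │ ├───┤ │ │
│↑│   │↓│   │↑│↓│
│ └───┘ │ ╷ │ ╵ │
│↑ ← ← ↲│ │ │↑ ↲│
├───────┘ │ └─╴ │
│         │     │
└─────────┴─────┘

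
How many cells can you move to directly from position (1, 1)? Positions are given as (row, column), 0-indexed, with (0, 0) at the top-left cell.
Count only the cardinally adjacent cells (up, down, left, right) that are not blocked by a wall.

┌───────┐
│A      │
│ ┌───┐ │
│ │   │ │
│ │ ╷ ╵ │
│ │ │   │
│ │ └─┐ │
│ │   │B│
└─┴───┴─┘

Checking passable neighbors of (1, 1):
Neighbors: (2, 1), (1, 2)
Count: 2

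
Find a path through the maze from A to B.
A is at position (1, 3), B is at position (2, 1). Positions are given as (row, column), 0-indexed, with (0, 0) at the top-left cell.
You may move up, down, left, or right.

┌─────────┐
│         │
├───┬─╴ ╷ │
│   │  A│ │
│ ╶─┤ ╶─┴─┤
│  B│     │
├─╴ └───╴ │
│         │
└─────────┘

Finding the shortest path from (1, 3) to (2, 1):
Path length: 9 steps
Directions: left → down → right → right → down → left → left → left → up

Solution:

┌─────────┐
│         │
├───┬─╴ ╷ │
│   │↓ A│ │
│ ╶─┤ ╶─┴─┤
│  B│↳ → ↓│
├─╴ └───╴ │
│  ↑ ← ← ↲│
└─────────┘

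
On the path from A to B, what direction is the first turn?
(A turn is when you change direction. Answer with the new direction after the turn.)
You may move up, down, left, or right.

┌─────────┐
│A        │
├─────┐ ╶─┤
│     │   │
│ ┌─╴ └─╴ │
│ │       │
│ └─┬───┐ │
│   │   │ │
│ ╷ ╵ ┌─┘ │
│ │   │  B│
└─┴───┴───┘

Directions: right, right, right, down, right, down, down, down
First turn direction: down

Solution:

┌─────────┐
│A → → ↓  │
├─────┐ ╶─┤
│     │↳ ↓│
│ ┌─╴ └─╴ │
│ │      ↓│
│ └─┬───┐ │
│   │   │↓│
│ ╷ ╵ ┌─┘ │
│ │   │  B│
└─┴───┴───┘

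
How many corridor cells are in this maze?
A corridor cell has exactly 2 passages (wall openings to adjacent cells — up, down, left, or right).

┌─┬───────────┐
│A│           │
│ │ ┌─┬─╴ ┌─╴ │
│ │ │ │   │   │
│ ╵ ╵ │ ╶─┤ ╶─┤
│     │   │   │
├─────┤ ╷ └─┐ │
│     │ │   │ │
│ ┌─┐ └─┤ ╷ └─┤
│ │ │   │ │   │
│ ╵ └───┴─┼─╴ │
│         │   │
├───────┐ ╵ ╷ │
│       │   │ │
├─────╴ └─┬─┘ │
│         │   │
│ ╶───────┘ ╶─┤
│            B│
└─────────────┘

Counting cells with exactly 2 passages:
Total corridor cells: 45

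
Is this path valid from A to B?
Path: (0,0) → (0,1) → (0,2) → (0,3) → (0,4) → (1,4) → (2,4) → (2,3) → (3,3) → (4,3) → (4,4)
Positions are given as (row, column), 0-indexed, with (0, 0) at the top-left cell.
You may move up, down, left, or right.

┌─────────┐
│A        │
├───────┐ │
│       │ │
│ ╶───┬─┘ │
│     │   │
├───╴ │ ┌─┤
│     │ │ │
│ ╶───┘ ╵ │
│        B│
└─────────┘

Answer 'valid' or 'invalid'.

Checking path validity:
Result: All consecutive moves are passable.

valid

Correct solution:

┌─────────┐
│A → → → ↓│
├───────┐ │
│       │↓│
│ ╶───┬─┘ │
│     │↓ ↲│
├───╴ │ ┌─┤
│     │↓│ │
│ ╶───┘ ╵ │
│      ↳ B│
└─────────┘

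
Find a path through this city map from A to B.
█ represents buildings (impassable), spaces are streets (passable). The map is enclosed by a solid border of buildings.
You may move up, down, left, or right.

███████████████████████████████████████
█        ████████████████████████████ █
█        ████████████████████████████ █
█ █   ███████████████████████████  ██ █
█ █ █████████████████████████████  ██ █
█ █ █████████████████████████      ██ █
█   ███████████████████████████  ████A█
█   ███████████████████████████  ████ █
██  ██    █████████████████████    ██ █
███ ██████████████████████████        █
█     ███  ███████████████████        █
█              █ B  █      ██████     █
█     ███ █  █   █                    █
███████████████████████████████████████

Finding the shortest path from A to B:
Movement: cardinal only
Path length: 27 steps
Directions: down → down → down → down → down → down → left → left → left → left → left → left → left → left → left → left → left → left → left → left → left → left → left → left → up → left → left

Solution:

███████████████████████████████████████
█        ████████████████████████████ █
█        ████████████████████████████ █
█ █   ███████████████████████████  ██ █
█ █ █████████████████████████████  ██ █
█ █ █████████████████████████      ██ █
█   ███████████████████████████  ████A█
█   ███████████████████████████  ████↓█
██  ██    █████████████████████    ██↓█
███ ██████████████████████████       ↓█
█     ███  ███████████████████       ↓█
█              █ B←↰█      ██████    ↓█
█     ███ █  █   █ ↑←←←←←←←←←←←←←←←←←↲█
███████████████████████████████████████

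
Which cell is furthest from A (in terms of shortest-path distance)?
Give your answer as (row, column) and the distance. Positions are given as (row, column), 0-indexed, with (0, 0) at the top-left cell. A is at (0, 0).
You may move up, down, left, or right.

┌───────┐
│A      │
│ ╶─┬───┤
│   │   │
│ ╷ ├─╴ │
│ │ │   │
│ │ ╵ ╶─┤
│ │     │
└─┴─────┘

Computing BFS distances from A to all cells:
Furthest cell: (1, 2)
Distance: 9 steps

Path from A to the furthest cell:

┌───────┐
│A      │
│ ╶─┬───┤
│↳ ↓│B ↰│
│ ╷ ├─╴ │
│ │↓│↱ ↑│
│ │ ╵ ╶─┤
│ │↳ ↑  │
└─┴─────┘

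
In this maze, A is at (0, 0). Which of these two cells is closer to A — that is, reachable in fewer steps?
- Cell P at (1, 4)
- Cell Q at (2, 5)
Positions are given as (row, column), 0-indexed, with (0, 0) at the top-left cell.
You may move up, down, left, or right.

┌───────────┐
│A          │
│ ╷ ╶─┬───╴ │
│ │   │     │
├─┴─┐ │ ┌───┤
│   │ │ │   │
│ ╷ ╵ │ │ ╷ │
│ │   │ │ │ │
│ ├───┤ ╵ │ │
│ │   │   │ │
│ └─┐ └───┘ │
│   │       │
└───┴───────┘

Shortest path A → P at (1, 4): 7 steps
Shortest path A → Q at (2, 5): 15 steps

P is closer (7 steps vs 15 steps).

Path to P:

┌───────────┐
│A → → → → ↓│
│ ╷ ╶─┬───╴ │
│ │   │  P ↲│
├─┴─┐ │ ┌───┤
│   │ │ │   │
│ ╷ ╵ │ │ ╷ │
│ │   │ │ │ │
│ ├───┤ ╵ │ │
│ │   │   │ │
│ └─┐ └───┘ │
│   │       │
└───┴───────┘

Path to Q:

┌───────────┐
│A → → → → ↓│
│ ╷ ╶─┬───╴ │
│ │   │↓ ← ↲│
├─┴─┐ │ ┌───┤
│   │ │↓│↱ Q│
│ ╷ ╵ │ │ ╷ │
│ │   │↓│↑│ │
│ ├───┤ ╵ │ │
│ │   │↳ ↑│ │
│ └─┐ └───┘ │
│   │       │
└───┴───────┘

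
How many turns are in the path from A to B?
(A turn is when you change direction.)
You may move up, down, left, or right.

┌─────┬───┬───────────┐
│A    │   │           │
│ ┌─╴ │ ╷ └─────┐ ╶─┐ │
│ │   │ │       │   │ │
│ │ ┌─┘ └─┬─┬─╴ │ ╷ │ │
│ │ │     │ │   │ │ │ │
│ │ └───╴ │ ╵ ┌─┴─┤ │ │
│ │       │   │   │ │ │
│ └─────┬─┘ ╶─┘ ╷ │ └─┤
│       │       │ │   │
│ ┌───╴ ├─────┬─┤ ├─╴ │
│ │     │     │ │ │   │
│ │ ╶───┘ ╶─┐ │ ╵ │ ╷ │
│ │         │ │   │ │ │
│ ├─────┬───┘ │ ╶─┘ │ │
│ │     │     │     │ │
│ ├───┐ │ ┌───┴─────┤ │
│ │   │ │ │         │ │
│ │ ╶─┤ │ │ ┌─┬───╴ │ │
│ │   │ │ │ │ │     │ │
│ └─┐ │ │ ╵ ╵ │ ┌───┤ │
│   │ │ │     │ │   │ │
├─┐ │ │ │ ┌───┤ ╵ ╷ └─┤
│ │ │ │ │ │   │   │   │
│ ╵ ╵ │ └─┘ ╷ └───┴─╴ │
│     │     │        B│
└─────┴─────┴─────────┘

Directions: down, down, down, down, right, right, right, down, left, left, down, right, right, right, up, right, right, down, down, left, left, down, down, down, right, up, up, right, right, right, right, down, left, left, down, down, right, up, right, down, right, down
Number of turns: 22

Solution:

┌─────┬───┬───────────┐
│A    │   │           │
│ ┌─╴ │ ╷ └─────┐ ╶─┐ │
│↓│   │ │       │   │ │
│ │ ┌─┘ └─┬─┬─╴ │ ╷ │ │
│↓│ │     │ │   │ │ │ │
│ │ └───╴ │ ╵ ┌─┴─┤ │ │
│↓│       │   │   │ │ │
│ └─────┬─┘ ╶─┘ ╷ │ └─┤
│↳ → → ↓│       │ │   │
│ ┌───╴ ├─────┬─┤ ├─╴ │
│ │↓ ← ↲│↱ → ↓│ │ │   │
│ │ ╶───┘ ╶─┐ │ ╵ │ ╷ │
│ │↳ → → ↑  │↓│   │ │ │
│ ├─────┬───┘ │ ╶─┘ │ │
│ │     │↓ ← ↲│     │ │
│ ├───┐ │ ┌───┴─────┤ │
│ │   │ │↓│↱ → → → ↓│ │
│ │ ╶─┤ │ │ ┌─┬───╴ │ │
│ │   │ │↓│↑│ │↓ ← ↲│ │
│ └─┐ │ │ ╵ ╵ │ ┌───┤ │
│   │ │ │↳ ↑  │↓│↱ ↓│ │
├─┐ │ │ │ ┌───┤ ╵ ╷ └─┤
│ │ │ │ │ │   │↳ ↑│↳ ↓│
│ ╵ ╵ │ └─┘ ╷ └───┴─╴ │
│     │     │        B│
└─────┴─────┴─────────┘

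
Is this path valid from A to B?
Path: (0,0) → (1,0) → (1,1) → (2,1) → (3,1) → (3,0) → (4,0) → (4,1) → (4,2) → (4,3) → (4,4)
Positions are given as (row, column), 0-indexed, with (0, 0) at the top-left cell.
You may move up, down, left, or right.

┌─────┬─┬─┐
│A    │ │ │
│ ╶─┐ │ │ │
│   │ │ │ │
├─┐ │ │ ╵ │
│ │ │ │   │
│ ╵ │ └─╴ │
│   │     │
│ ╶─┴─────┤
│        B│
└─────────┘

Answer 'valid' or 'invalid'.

Checking path validity:
Result: All consecutive moves are passable.

valid

Correct solution:

┌─────┬─┬─┐
│A    │ │ │
│ ╶─┐ │ │ │
│↳ ↓│ │ │ │
├─┐ │ │ ╵ │
│ │↓│ │   │
│ ╵ │ └─╴ │
│↓ ↲│     │
│ ╶─┴─────┤
│↳ → → → B│
└─────────┘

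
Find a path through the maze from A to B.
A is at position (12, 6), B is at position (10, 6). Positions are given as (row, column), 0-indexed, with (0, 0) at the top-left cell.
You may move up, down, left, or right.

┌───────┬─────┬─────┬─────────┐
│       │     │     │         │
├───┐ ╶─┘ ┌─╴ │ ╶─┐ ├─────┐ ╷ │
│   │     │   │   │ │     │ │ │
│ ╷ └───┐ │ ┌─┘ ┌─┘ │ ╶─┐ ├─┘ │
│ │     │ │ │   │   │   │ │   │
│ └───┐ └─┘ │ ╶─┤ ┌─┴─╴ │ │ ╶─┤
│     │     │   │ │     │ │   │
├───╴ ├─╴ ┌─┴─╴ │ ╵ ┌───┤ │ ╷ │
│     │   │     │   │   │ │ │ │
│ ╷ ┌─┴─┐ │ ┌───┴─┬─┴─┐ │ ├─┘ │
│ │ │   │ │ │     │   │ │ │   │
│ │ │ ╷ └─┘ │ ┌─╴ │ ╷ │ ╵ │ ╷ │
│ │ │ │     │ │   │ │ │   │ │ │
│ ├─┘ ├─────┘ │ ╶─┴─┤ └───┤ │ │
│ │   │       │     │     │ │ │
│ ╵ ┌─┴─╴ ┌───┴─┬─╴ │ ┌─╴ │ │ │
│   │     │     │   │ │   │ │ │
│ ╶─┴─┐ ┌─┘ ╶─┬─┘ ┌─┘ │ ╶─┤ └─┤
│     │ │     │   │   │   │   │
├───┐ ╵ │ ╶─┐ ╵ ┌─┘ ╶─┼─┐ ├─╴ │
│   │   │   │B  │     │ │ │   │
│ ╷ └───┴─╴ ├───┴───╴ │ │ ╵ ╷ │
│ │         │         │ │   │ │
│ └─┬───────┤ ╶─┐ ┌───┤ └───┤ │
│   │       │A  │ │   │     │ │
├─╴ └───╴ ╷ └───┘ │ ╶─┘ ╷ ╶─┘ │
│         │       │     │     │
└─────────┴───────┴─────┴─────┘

Finding the shortest path from (12, 6) to (10, 6):
Path length: 30 steps
Directions: up → right → right → down → down → left → left → left → up → left → down → left → left → left → up → left → up → up → right → down → right → right → right → right → up → left → up → right → right → down

Solution:

┌───────┬─────┬─────┬─────────┐
│       │     │     │         │
├───┐ ╶─┘ ┌─╴ │ ╶─┐ ├─────┐ ╷ │
│   │     │   │   │ │     │ │ │
│ ╷ └───┐ │ ┌─┘ ┌─┘ │ ╶─┐ ├─┘ │
│ │     │ │ │   │   │   │ │   │
│ └───┐ └─┘ │ ╶─┤ ┌─┴─╴ │ │ ╶─┤
│     │     │   │ │     │ │   │
├───╴ ├─╴ ┌─┴─╴ │ ╵ ┌───┤ │ ╷ │
│     │   │     │   │   │ │ │ │
│ ╷ ┌─┴─┐ │ ┌───┴─┬─┴─┐ │ ├─┘ │
│ │ │   │ │ │     │   │ │ │   │
│ │ │ ╷ └─┘ │ ┌─╴ │ ╷ │ ╵ │ ╷ │
│ │ │ │     │ │   │ │ │   │ │ │
│ ├─┘ ├─────┘ │ ╶─┴─┤ └───┤ │ │
│ │   │       │     │     │ │ │
│ ╵ ┌─┴─╴ ┌───┴─┬─╴ │ ┌─╴ │ │ │
│   │     │     │   │ │   │ │ │
│ ╶─┴─┐ ┌─┘ ╶─┬─┘ ┌─┘ │ ╶─┤ └─┤
│     │ │↱ → ↓│   │   │   │   │
├───┐ ╵ │ ╶─┐ ╵ ┌─┘ ╶─┼─┐ ├─╴ │
│↱ ↓│   │↑ ↰│B  │     │ │ │   │
│ ╷ └───┴─╴ ├───┴───╴ │ │ ╵ ╷ │
│↑│↳ → → → ↑│↱ → ↓    │ │   │ │
│ └─┬───────┤ ╶─┐ ┌───┤ └───┤ │
│↑ ↰│    ↓ ↰│A  │↓│   │     │ │
├─╴ └───╴ ╷ └───┘ │ ╶─┘ ╷ ╶─┘ │
│  ↑ ← ← ↲│↑ ← ← ↲│     │     │
└─────────┴───────┴─────┴─────┘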